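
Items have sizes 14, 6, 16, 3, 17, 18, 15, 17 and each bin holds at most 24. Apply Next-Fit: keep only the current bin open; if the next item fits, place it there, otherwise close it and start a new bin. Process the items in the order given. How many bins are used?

bin 1: place 14, 10 left
bin 1: place 6, 4 left
bin 2: place 16, 8 left
bin 2: place 3, 5 left
bin 3: place 17, 7 left
bin 4: place 18, 6 left
bin 5: place 15, 9 left
bin 6: place 17, 7 left

6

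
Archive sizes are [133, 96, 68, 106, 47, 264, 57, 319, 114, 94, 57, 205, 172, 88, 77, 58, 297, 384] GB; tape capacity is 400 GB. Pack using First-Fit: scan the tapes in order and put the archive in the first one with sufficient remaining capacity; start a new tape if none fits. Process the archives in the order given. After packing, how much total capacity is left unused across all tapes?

564

tape 1: place 133 GB, 267 GB left
tape 1: place 96 GB, 171 GB left
tape 1: place 68 GB, 103 GB left
tape 2: place 106 GB, 294 GB left
tape 1: place 47 GB, 56 GB left
tape 2: place 264 GB, 30 GB left
tape 3: place 57 GB, 343 GB left
tape 3: place 319 GB, 24 GB left
tape 4: place 114 GB, 286 GB left
tape 4: place 94 GB, 192 GB left
tape 4: place 57 GB, 135 GB left
tape 5: place 205 GB, 195 GB left
tape 5: place 172 GB, 23 GB left
tape 4: place 88 GB, 47 GB left
tape 6: place 77 GB, 323 GB left
tape 6: place 58 GB, 265 GB left
tape 7: place 297 GB, 103 GB left
tape 8: place 384 GB, 16 GB left
8 tapes × 400 GB = 3200 GB; used 2636 GB; unused 564 GB.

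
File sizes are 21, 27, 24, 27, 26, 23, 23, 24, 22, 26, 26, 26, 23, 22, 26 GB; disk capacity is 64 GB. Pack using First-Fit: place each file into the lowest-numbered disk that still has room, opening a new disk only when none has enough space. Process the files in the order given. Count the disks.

8

disk 1: place 21 GB, 43 GB left
disk 1: place 27 GB, 16 GB left
disk 2: place 24 GB, 40 GB left
disk 2: place 27 GB, 13 GB left
disk 3: place 26 GB, 38 GB left
disk 3: place 23 GB, 15 GB left
disk 4: place 23 GB, 41 GB left
disk 4: place 24 GB, 17 GB left
disk 5: place 22 GB, 42 GB left
disk 5: place 26 GB, 16 GB left
disk 6: place 26 GB, 38 GB left
disk 6: place 26 GB, 12 GB left
disk 7: place 23 GB, 41 GB left
disk 7: place 22 GB, 19 GB left
disk 8: place 26 GB, 38 GB left
Final disks: [21,27] [24,27] [26,23] [23,24] [22,26] [26,26] [23,22] [26].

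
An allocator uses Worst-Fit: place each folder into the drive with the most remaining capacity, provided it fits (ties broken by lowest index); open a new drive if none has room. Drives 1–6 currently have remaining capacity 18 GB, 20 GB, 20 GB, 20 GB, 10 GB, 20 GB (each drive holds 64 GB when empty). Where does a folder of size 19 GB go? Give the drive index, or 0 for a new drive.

Drives with room: drive 2 (20 GB), drive 3 (20 GB), drive 4 (20 GB), drive 6 (20 GB).
Most room is drive 2 with 20 GB free.

2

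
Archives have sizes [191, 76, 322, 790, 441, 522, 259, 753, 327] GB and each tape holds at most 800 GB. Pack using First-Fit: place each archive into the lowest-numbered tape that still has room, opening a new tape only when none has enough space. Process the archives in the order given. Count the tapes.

191 GB → tape 1 (remaining 609 GB)
76 GB → tape 1 (remaining 533 GB)
322 GB → tape 1 (remaining 211 GB)
790 GB → tape 2 (remaining 10 GB)
441 GB → tape 3 (remaining 359 GB)
522 GB → tape 4 (remaining 278 GB)
259 GB → tape 3 (remaining 100 GB)
753 GB → tape 5 (remaining 47 GB)
327 GB → tape 6 (remaining 473 GB)

6 tapes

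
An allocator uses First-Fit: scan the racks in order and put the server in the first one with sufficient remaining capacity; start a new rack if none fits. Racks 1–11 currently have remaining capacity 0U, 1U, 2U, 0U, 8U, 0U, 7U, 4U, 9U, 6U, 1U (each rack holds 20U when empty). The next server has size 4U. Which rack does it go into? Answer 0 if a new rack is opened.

Racks with room: rack 5 (8U), rack 7 (7U), rack 8 (4U), rack 9 (9U), rack 10 (6U).
The first with room is rack 5.

5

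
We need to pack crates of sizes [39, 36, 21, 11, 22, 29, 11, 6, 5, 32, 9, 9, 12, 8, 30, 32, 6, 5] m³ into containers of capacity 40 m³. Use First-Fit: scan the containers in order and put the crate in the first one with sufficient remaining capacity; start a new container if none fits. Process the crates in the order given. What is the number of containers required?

9

39 m³ → container 1 (remaining 1 m³)
36 m³ → container 2 (remaining 4 m³)
21 m³ → container 3 (remaining 19 m³)
11 m³ → container 3 (remaining 8 m³)
22 m³ → container 4 (remaining 18 m³)
29 m³ → container 5 (remaining 11 m³)
11 m³ → container 4 (remaining 7 m³)
6 m³ → container 3 (remaining 2 m³)
5 m³ → container 4 (remaining 2 m³)
32 m³ → container 6 (remaining 8 m³)
9 m³ → container 5 (remaining 2 m³)
9 m³ → container 7 (remaining 31 m³)
12 m³ → container 7 (remaining 19 m³)
8 m³ → container 6 (remaining 0 m³)
30 m³ → container 8 (remaining 10 m³)
32 m³ → container 9 (remaining 8 m³)
6 m³ → container 7 (remaining 13 m³)
5 m³ → container 7 (remaining 8 m³)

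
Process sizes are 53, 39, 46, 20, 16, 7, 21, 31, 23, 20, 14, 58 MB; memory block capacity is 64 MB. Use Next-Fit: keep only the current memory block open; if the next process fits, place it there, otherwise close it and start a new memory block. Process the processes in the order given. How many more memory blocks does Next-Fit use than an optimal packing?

1

Next-Fit: [53] [39] [46] [20,16,7,21] [31,23] [20,14] [58] → 7 memory blocks.
Total size 348 MB; any packing needs at least ⌈348/64⌉ = 6 memory blocks.
An optimal packing achieves that bound: [58] [53,7] [46,16] [39,23] [31,21] [20,20,14] → 6 memory blocks.
Excess: 7 − 6 = 1.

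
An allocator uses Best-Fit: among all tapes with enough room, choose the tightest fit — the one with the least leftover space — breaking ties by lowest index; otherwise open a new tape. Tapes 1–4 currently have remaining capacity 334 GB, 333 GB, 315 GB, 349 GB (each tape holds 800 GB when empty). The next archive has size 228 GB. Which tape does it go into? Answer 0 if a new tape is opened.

Tapes with room: tape 1 (334 GB), tape 2 (333 GB), tape 3 (315 GB), tape 4 (349 GB).
Tightest fit is tape 3 with 315 GB free.

3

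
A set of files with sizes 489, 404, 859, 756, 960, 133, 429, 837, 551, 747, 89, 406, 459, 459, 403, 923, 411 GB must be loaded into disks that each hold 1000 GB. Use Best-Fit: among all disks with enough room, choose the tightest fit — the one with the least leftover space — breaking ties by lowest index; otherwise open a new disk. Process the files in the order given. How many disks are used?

489 GB → disk 1 (remaining 511 GB)
404 GB → disk 1 (remaining 107 GB)
859 GB → disk 2 (remaining 141 GB)
756 GB → disk 3 (remaining 244 GB)
960 GB → disk 4 (remaining 40 GB)
133 GB → disk 2 (remaining 8 GB)
429 GB → disk 5 (remaining 571 GB)
837 GB → disk 6 (remaining 163 GB)
551 GB → disk 5 (remaining 20 GB)
747 GB → disk 7 (remaining 253 GB)
89 GB → disk 1 (remaining 18 GB)
406 GB → disk 8 (remaining 594 GB)
459 GB → disk 8 (remaining 135 GB)
459 GB → disk 9 (remaining 541 GB)
403 GB → disk 9 (remaining 138 GB)
923 GB → disk 10 (remaining 77 GB)
411 GB → disk 11 (remaining 589 GB)

11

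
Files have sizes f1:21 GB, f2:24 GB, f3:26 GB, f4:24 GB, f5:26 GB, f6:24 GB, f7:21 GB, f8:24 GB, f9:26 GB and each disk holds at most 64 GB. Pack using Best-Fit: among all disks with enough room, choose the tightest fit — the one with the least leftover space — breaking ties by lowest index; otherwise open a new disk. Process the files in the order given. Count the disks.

5

f1 (21 GB) → disk 1 (remaining 43 GB)
f2 (24 GB) → disk 1 (remaining 19 GB)
f3 (26 GB) → disk 2 (remaining 38 GB)
f4 (24 GB) → disk 2 (remaining 14 GB)
f5 (26 GB) → disk 3 (remaining 38 GB)
f6 (24 GB) → disk 3 (remaining 14 GB)
f7 (21 GB) → disk 4 (remaining 43 GB)
f8 (24 GB) → disk 4 (remaining 19 GB)
f9 (26 GB) → disk 5 (remaining 38 GB)
Final disks: [21,24] [26,24] [26,24] [21,24] [26].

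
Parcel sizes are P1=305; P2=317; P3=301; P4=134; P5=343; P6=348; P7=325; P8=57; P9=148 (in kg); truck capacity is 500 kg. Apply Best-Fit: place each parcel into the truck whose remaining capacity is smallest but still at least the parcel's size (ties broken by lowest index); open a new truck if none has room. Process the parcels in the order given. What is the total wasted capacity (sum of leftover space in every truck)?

P1 (305 kg) → truck 1 (remaining 195 kg)
P2 (317 kg) → truck 2 (remaining 183 kg)
P3 (301 kg) → truck 3 (remaining 199 kg)
P4 (134 kg) → truck 2 (remaining 49 kg)
P5 (343 kg) → truck 4 (remaining 157 kg)
P6 (348 kg) → truck 5 (remaining 152 kg)
P7 (325 kg) → truck 6 (remaining 175 kg)
P8 (57 kg) → truck 5 (remaining 95 kg)
P9 (148 kg) → truck 4 (remaining 9 kg)
6 trucks × 500 kg = 3000 kg; used 2278 kg; unused 722 kg.

722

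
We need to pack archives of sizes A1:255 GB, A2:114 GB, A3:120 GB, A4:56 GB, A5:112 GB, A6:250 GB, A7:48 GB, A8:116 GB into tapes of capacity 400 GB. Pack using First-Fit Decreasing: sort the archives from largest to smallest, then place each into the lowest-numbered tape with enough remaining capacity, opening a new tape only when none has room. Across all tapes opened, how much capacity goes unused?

129

Sorted descending: 255, 250, 120, 116, 114, 112, 56, 48.
255 GB → tape 1 (remaining 145 GB)
250 GB → tape 2 (remaining 150 GB)
120 GB → tape 1 (remaining 25 GB)
116 GB → tape 2 (remaining 34 GB)
114 GB → tape 3 (remaining 286 GB)
112 GB → tape 3 (remaining 174 GB)
56 GB → tape 3 (remaining 118 GB)
48 GB → tape 3 (remaining 70 GB)
3 tapes × 400 GB = 1200 GB; used 1071 GB; unused 129 GB.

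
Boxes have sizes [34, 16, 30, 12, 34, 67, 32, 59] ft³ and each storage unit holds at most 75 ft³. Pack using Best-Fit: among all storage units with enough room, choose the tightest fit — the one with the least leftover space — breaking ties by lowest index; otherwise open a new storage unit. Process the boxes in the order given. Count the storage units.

5

Put 34 ft³ in storage unit 1; 41 ft³ remain.
Put 16 ft³ in storage unit 1; 25 ft³ remain.
Put 30 ft³ in storage unit 2; 45 ft³ remain.
Put 12 ft³ in storage unit 1; 13 ft³ remain.
Put 34 ft³ in storage unit 2; 11 ft³ remain.
Put 67 ft³ in storage unit 3; 8 ft³ remain.
Put 32 ft³ in storage unit 4; 43 ft³ remain.
Put 59 ft³ in storage unit 5; 16 ft³ remain.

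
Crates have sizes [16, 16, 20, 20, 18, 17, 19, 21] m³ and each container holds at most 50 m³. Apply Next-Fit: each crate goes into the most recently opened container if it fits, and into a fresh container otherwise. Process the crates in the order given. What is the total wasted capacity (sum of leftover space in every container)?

53

container 1: place 16 m³, 34 m³ left
container 1: place 16 m³, 18 m³ left
container 2: place 20 m³, 30 m³ left
container 2: place 20 m³, 10 m³ left
container 3: place 18 m³, 32 m³ left
container 3: place 17 m³, 15 m³ left
container 4: place 19 m³, 31 m³ left
container 4: place 21 m³, 10 m³ left
4 containers × 50 m³ = 200 m³; used 147 m³; unused 53 m³.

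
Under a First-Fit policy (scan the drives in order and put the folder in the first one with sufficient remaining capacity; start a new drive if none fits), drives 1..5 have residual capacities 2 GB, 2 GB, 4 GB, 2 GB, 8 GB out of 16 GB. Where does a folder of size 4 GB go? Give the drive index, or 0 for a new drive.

3

Drives with room: drive 3 (4 GB), drive 5 (8 GB).
The first with room is drive 3.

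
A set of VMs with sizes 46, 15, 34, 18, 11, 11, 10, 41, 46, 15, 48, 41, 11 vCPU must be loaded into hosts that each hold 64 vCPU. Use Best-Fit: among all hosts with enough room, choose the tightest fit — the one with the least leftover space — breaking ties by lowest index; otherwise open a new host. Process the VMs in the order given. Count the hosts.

host 1: place 46 vCPU, 18 vCPU left
host 1: place 15 vCPU, 3 vCPU left
host 2: place 34 vCPU, 30 vCPU left
host 2: place 18 vCPU, 12 vCPU left
host 2: place 11 vCPU, 1 vCPU left
host 3: place 11 vCPU, 53 vCPU left
host 3: place 10 vCPU, 43 vCPU left
host 3: place 41 vCPU, 2 vCPU left
host 4: place 46 vCPU, 18 vCPU left
host 4: place 15 vCPU, 3 vCPU left
host 5: place 48 vCPU, 16 vCPU left
host 6: place 41 vCPU, 23 vCPU left
host 5: place 11 vCPU, 5 vCPU left
Final hosts: [46,15] [34,18,11] [11,10,41] [46,15] [48,11] [41].

6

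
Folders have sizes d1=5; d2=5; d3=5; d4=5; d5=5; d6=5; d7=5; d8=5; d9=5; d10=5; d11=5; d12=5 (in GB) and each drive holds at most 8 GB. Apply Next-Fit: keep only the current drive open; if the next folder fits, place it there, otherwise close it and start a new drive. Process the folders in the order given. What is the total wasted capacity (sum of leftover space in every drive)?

drive 1: place d1 (5 GB), 3 GB left
drive 2: place d2 (5 GB), 3 GB left
drive 3: place d3 (5 GB), 3 GB left
drive 4: place d4 (5 GB), 3 GB left
drive 5: place d5 (5 GB), 3 GB left
drive 6: place d6 (5 GB), 3 GB left
drive 7: place d7 (5 GB), 3 GB left
drive 8: place d8 (5 GB), 3 GB left
drive 9: place d9 (5 GB), 3 GB left
drive 10: place d10 (5 GB), 3 GB left
drive 11: place d11 (5 GB), 3 GB left
drive 12: place d12 (5 GB), 3 GB left
12 drives × 8 GB = 96 GB; used 60 GB; unused 36 GB.

36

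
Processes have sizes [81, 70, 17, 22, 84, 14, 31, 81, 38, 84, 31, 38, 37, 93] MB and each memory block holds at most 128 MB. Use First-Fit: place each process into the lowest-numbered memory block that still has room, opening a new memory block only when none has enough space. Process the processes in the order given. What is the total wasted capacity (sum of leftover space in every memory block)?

81 MB → memory block 1 (remaining 47 MB)
70 MB → memory block 2 (remaining 58 MB)
17 MB → memory block 1 (remaining 30 MB)
22 MB → memory block 1 (remaining 8 MB)
84 MB → memory block 3 (remaining 44 MB)
14 MB → memory block 2 (remaining 44 MB)
31 MB → memory block 2 (remaining 13 MB)
81 MB → memory block 4 (remaining 47 MB)
38 MB → memory block 3 (remaining 6 MB)
84 MB → memory block 5 (remaining 44 MB)
31 MB → memory block 4 (remaining 16 MB)
38 MB → memory block 5 (remaining 6 MB)
37 MB → memory block 6 (remaining 91 MB)
93 MB → memory block 7 (remaining 35 MB)
7 memory blocks × 128 MB = 896 MB; used 721 MB; unused 175 MB.

175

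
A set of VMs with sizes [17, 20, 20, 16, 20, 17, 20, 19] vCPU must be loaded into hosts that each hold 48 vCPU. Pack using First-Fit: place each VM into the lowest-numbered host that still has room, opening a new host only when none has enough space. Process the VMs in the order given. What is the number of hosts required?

4

Put 17 vCPU in host 1; 31 vCPU remain.
Put 20 vCPU in host 1; 11 vCPU remain.
Put 20 vCPU in host 2; 28 vCPU remain.
Put 16 vCPU in host 2; 12 vCPU remain.
Put 20 vCPU in host 3; 28 vCPU remain.
Put 17 vCPU in host 3; 11 vCPU remain.
Put 20 vCPU in host 4; 28 vCPU remain.
Put 19 vCPU in host 4; 9 vCPU remain.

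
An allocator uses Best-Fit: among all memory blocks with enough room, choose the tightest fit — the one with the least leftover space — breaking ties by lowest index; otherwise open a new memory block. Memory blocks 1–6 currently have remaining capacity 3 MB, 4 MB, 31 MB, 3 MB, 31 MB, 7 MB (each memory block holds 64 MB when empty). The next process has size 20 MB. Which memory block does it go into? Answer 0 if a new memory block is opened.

3

Memory blocks with room: memory block 3 (31 MB), memory block 5 (31 MB).
Tightest fit is memory block 3 with 31 MB free.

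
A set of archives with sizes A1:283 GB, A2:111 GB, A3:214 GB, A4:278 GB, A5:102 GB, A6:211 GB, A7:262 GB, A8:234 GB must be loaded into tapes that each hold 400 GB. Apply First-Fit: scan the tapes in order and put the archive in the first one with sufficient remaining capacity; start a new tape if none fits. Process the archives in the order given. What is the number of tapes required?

A1 (283 GB) → tape 1 (remaining 117 GB)
A2 (111 GB) → tape 1 (remaining 6 GB)
A3 (214 GB) → tape 2 (remaining 186 GB)
A4 (278 GB) → tape 3 (remaining 122 GB)
A5 (102 GB) → tape 2 (remaining 84 GB)
A6 (211 GB) → tape 4 (remaining 189 GB)
A7 (262 GB) → tape 5 (remaining 138 GB)
A8 (234 GB) → tape 6 (remaining 166 GB)

6 tapes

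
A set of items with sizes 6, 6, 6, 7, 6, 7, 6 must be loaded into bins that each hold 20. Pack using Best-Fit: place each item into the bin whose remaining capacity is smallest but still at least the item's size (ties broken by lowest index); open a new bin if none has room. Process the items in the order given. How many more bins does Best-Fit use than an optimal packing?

0

Best-Fit: [6,6,6] [7,6,7] [6] → 3 bins.
Total size 44; any packing needs at least ⌈44/20⌉ = 3 bins.
So 3 is already optimal.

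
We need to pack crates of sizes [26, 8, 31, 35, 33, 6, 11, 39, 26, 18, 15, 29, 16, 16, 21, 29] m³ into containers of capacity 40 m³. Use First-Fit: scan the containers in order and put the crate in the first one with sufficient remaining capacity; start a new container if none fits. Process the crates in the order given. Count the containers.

Put 26 m³ in container 1; 14 m³ remain.
Put 8 m³ in container 1; 6 m³ remain.
Put 31 m³ in container 2; 9 m³ remain.
Put 35 m³ in container 3; 5 m³ remain.
Put 33 m³ in container 4; 7 m³ remain.
Put 6 m³ in container 1; 0 m³ remain.
Put 11 m³ in container 5; 29 m³ remain.
Put 39 m³ in container 6; 1 m³ remain.
Put 26 m³ in container 5; 3 m³ remain.
Put 18 m³ in container 7; 22 m³ remain.
Put 15 m³ in container 7; 7 m³ remain.
Put 29 m³ in container 8; 11 m³ remain.
Put 16 m³ in container 9; 24 m³ remain.
Put 16 m³ in container 9; 8 m³ remain.
Put 21 m³ in container 10; 19 m³ remain.
Put 29 m³ in container 11; 11 m³ remain.

11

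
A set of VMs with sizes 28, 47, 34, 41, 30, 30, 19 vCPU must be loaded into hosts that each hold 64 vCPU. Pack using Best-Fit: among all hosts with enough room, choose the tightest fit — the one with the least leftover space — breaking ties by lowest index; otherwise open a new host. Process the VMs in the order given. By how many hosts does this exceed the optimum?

Best-Fit: [28,34] [47] [41,19] [30,30] → 4 hosts.
Total size 229 vCPU; any packing needs at least ⌈229/64⌉ = 4 hosts.
So 4 is already optimal.

0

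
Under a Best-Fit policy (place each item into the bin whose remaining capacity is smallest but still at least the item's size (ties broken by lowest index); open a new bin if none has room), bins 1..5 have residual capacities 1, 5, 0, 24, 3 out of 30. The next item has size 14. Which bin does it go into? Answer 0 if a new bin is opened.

Bins with room: bin 4 (24).
Tightest fit is bin 4 with 24 free.

4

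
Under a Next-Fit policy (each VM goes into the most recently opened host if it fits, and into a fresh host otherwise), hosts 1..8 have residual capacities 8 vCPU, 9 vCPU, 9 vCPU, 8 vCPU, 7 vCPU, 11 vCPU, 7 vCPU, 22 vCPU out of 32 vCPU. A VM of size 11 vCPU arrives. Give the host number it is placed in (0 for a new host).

Next-Fit only looks at host 8, which has 22 vCPU free.
11 vCPU fits there.

8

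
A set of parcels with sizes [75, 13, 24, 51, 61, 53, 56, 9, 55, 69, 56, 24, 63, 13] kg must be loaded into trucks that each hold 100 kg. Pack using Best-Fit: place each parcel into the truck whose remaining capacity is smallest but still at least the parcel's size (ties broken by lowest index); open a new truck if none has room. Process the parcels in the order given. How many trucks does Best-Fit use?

9

75 kg → truck 1 (remaining 25 kg)
13 kg → truck 1 (remaining 12 kg)
24 kg → truck 2 (remaining 76 kg)
51 kg → truck 2 (remaining 25 kg)
61 kg → truck 3 (remaining 39 kg)
53 kg → truck 4 (remaining 47 kg)
56 kg → truck 5 (remaining 44 kg)
9 kg → truck 1 (remaining 3 kg)
55 kg → truck 6 (remaining 45 kg)
69 kg → truck 7 (remaining 31 kg)
56 kg → truck 8 (remaining 44 kg)
24 kg → truck 2 (remaining 1 kg)
63 kg → truck 9 (remaining 37 kg)
13 kg → truck 7 (remaining 18 kg)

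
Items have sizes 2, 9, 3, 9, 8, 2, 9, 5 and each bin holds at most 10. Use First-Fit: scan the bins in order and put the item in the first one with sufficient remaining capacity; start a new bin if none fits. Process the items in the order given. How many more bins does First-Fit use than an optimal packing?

1

First-Fit: [2,3,2] [9] [9] [8] [9] [5] → 6 bins.
Total size 47; any packing needs at least ⌈47/10⌉ = 5 bins.
An optimal packing achieves that bound: [9] [9] [9] [8,2] [5,3,2] → 5 bins.
Excess: 6 − 5 = 1.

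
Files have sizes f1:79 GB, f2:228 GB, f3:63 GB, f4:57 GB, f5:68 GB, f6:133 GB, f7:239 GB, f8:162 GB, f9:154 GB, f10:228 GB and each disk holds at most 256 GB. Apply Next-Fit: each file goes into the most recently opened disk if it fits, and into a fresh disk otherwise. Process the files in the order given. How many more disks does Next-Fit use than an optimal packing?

2

Next-Fit: [79] [228] [63,57,68] [133] [239] [162] [154] [228] → 8 disks.
Total size 1411 GB; any packing needs at least ⌈1411/256⌉ = 6 disks.
An optimal packing achieves that bound: [239] [228] [228] [162,79] [154,68] [133,63,57] → 6 disks.
Excess: 8 − 6 = 2.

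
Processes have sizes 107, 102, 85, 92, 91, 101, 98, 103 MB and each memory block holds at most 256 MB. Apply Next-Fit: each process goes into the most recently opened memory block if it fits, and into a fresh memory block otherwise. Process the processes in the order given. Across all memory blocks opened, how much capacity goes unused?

107 MB → memory block 1 (remaining 149 MB)
102 MB → memory block 1 (remaining 47 MB)
85 MB → memory block 2 (remaining 171 MB)
92 MB → memory block 2 (remaining 79 MB)
91 MB → memory block 3 (remaining 165 MB)
101 MB → memory block 3 (remaining 64 MB)
98 MB → memory block 4 (remaining 158 MB)
103 MB → memory block 4 (remaining 55 MB)
4 memory blocks × 256 MB = 1024 MB; used 779 MB; unused 245 MB.

245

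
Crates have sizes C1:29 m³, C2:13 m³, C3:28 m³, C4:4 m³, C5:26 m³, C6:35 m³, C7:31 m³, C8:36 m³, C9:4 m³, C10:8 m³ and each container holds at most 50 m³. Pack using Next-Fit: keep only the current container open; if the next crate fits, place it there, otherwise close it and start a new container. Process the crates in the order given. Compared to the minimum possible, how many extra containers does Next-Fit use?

Next-Fit: [29,13] [28,4] [26] [35] [31] [36,4,8] → 6 containers.
6 crates exceed 25 m³ (half the capacity), and no two of those can share a container, so at least 6 containers are needed.
So 6 is already optimal.

0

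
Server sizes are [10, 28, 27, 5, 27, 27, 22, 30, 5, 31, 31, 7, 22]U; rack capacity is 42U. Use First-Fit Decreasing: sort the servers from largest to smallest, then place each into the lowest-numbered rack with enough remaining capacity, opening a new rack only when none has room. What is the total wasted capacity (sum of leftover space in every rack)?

106

Sorted descending: 31, 31, 30, 28, 27, 27, 27, 22, 22, 10, 7, 5, 5.
Put 31U in rack 1; 11U remain.
Put 31U in rack 2; 11U remain.
Put 30U in rack 3; 12U remain.
Put 28U in rack 4; 14U remain.
Put 27U in rack 5; 15U remain.
Put 27U in rack 6; 15U remain.
Put 27U in rack 7; 15U remain.
Put 22U in rack 8; 20U remain.
Put 22U in rack 9; 20U remain.
Put 10U in rack 1; 1U remain.
Put 7U in rack 2; 4U remain.
Put 5U in rack 3; 7U remain.
Put 5U in rack 3; 2U remain.
9 racks × 42U = 378U; used 272U; unused 106U.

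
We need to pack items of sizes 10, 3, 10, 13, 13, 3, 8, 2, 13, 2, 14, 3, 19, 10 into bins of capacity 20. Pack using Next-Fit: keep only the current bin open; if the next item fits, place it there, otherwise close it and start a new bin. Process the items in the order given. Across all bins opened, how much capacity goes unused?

57

10 → bin 1 (remaining 10)
3 → bin 1 (remaining 7)
10 → bin 2 (remaining 10)
13 → bin 3 (remaining 7)
13 → bin 4 (remaining 7)
3 → bin 4 (remaining 4)
8 → bin 5 (remaining 12)
2 → bin 5 (remaining 10)
13 → bin 6 (remaining 7)
2 → bin 6 (remaining 5)
14 → bin 7 (remaining 6)
3 → bin 7 (remaining 3)
19 → bin 8 (remaining 1)
10 → bin 9 (remaining 10)
9 bins × 20 = 180; used 123; unused 57.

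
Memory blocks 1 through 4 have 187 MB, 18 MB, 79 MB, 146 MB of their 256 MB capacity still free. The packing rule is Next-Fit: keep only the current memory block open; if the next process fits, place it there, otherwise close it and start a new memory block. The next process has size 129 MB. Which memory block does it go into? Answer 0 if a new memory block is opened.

4

Next-Fit only looks at memory block 4, which has 146 MB free.
129 MB fits there.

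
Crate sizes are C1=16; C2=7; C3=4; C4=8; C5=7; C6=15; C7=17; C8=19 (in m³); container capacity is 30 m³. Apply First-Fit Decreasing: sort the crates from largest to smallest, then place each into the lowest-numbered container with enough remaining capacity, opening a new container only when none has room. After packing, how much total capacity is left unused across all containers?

27

Sorted descending: 19, 17, 16, 15, 8, 7, 7, 4.
19 m³ → container 1 (remaining 11 m³)
17 m³ → container 2 (remaining 13 m³)
16 m³ → container 3 (remaining 14 m³)
15 m³ → container 4 (remaining 15 m³)
8 m³ → container 1 (remaining 3 m³)
7 m³ → container 2 (remaining 6 m³)
7 m³ → container 3 (remaining 7 m³)
4 m³ → container 2 (remaining 2 m³)
4 containers × 30 m³ = 120 m³; used 93 m³; unused 27 m³.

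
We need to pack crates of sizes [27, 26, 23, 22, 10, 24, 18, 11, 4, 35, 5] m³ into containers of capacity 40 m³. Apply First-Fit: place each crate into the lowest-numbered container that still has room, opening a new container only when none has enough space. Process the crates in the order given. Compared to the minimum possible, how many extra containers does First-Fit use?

First-Fit: [27,10] [26,11] [23,4,5] [22,18] [24] [35] → 6 containers.
Total size 205 m³; any packing needs at least ⌈205/40⌉ = 6 containers.
So 6 is already optimal.

0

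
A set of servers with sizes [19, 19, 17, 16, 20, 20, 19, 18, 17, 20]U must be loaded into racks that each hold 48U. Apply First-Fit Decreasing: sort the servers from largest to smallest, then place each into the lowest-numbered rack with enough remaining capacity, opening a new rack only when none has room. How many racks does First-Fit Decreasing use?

Sorted descending: 20, 20, 20, 19, 19, 19, 18, 17, 17, 16.
rack 1: place 20U, 28U left
rack 1: place 20U, 8U left
rack 2: place 20U, 28U left
rack 2: place 19U, 9U left
rack 3: place 19U, 29U left
rack 3: place 19U, 10U left
rack 4: place 18U, 30U left
rack 4: place 17U, 13U left
rack 5: place 17U, 31U left
rack 5: place 16U, 15U left
Final racks: [20,20] [20,19] [19,19] [18,17] [17,16].

5 racks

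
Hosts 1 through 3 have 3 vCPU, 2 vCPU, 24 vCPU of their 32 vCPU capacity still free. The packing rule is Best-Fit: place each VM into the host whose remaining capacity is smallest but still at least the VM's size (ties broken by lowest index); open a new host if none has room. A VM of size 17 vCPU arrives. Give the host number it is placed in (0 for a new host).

3

Hosts with room: host 3 (24 vCPU).
Tightest fit is host 3 with 24 vCPU free.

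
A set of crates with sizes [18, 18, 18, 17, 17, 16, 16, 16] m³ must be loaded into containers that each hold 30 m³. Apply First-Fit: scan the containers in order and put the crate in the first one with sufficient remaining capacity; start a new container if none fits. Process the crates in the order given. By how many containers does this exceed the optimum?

First-Fit: [18] [18] [18] [17] [17] [16] [16] [16] → 8 containers.
8 crates exceed 15 m³ (half the capacity), and no two of those can share a container, so at least 8 containers are needed.
So 8 is already optimal.

0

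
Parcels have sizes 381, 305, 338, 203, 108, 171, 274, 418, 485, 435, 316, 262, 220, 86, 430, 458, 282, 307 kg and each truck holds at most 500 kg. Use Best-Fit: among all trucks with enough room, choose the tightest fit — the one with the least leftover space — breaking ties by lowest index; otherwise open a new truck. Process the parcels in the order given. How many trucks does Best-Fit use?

13 trucks

truck 1: place 381 kg, 119 kg left
truck 2: place 305 kg, 195 kg left
truck 3: place 338 kg, 162 kg left
truck 4: place 203 kg, 297 kg left
truck 1: place 108 kg, 11 kg left
truck 2: place 171 kg, 24 kg left
truck 4: place 274 kg, 23 kg left
truck 5: place 418 kg, 82 kg left
truck 6: place 485 kg, 15 kg left
truck 7: place 435 kg, 65 kg left
truck 8: place 316 kg, 184 kg left
truck 9: place 262 kg, 238 kg left
truck 9: place 220 kg, 18 kg left
truck 3: place 86 kg, 76 kg left
truck 10: place 430 kg, 70 kg left
truck 11: place 458 kg, 42 kg left
truck 12: place 282 kg, 218 kg left
truck 13: place 307 kg, 193 kg left
Final trucks: [381,108] [305,171] [338,86] [203,274] [418] [485] [435] [316] [262,220] [430] [458] [282] [307].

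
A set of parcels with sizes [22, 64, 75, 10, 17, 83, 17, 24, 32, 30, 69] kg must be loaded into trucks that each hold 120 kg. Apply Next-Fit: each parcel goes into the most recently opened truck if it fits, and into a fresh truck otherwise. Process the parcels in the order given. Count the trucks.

truck 1: place 22 kg, 98 kg left
truck 1: place 64 kg, 34 kg left
truck 2: place 75 kg, 45 kg left
truck 2: place 10 kg, 35 kg left
truck 2: place 17 kg, 18 kg left
truck 3: place 83 kg, 37 kg left
truck 3: place 17 kg, 20 kg left
truck 4: place 24 kg, 96 kg left
truck 4: place 32 kg, 64 kg left
truck 4: place 30 kg, 34 kg left
truck 5: place 69 kg, 51 kg left

5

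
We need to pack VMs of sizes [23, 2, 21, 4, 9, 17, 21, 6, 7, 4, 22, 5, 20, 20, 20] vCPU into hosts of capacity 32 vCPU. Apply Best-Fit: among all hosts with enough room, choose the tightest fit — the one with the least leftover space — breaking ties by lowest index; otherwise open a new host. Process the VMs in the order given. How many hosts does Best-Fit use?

Put 23 vCPU in host 1; 9 vCPU remain.
Put 2 vCPU in host 1; 7 vCPU remain.
Put 21 vCPU in host 2; 11 vCPU remain.
Put 4 vCPU in host 1; 3 vCPU remain.
Put 9 vCPU in host 2; 2 vCPU remain.
Put 17 vCPU in host 3; 15 vCPU remain.
Put 21 vCPU in host 4; 11 vCPU remain.
Put 6 vCPU in host 4; 5 vCPU remain.
Put 7 vCPU in host 3; 8 vCPU remain.
Put 4 vCPU in host 4; 1 vCPU remain.
Put 22 vCPU in host 5; 10 vCPU remain.
Put 5 vCPU in host 3; 3 vCPU remain.
Put 20 vCPU in host 6; 12 vCPU remain.
Put 20 vCPU in host 7; 12 vCPU remain.
Put 20 vCPU in host 8; 12 vCPU remain.

8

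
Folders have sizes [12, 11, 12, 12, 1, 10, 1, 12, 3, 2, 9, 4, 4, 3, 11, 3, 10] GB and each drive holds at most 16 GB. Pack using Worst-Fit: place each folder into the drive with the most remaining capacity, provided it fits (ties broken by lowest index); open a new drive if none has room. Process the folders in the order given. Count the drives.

9

drive 1: place 12 GB, 4 GB left
drive 2: place 11 GB, 5 GB left
drive 3: place 12 GB, 4 GB left
drive 4: place 12 GB, 4 GB left
drive 2: place 1 GB, 4 GB left
drive 5: place 10 GB, 6 GB left
drive 5: place 1 GB, 5 GB left
drive 6: place 12 GB, 4 GB left
drive 5: place 3 GB, 2 GB left
drive 1: place 2 GB, 2 GB left
drive 7: place 9 GB, 7 GB left
drive 7: place 4 GB, 3 GB left
drive 2: place 4 GB, 0 GB left
drive 3: place 3 GB, 1 GB left
drive 8: place 11 GB, 5 GB left
drive 8: place 3 GB, 2 GB left
drive 9: place 10 GB, 6 GB left
Final drives: [12,2] [11,1,4] [12,3] [12] [10,1,3] [12] [9,4] [11,3] [10].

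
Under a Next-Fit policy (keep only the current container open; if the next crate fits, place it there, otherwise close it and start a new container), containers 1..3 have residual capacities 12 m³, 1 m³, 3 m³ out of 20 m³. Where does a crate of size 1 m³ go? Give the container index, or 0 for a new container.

Next-Fit only looks at container 3, which has 3 m³ free.
1 m³ fits there.

3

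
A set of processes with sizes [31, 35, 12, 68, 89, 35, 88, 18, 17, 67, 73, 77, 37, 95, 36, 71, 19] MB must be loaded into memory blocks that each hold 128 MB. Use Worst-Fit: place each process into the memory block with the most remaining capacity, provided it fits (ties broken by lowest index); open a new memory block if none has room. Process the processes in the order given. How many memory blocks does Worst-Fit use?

9 memory blocks

31 MB → memory block 1 (remaining 97 MB)
35 MB → memory block 1 (remaining 62 MB)
12 MB → memory block 1 (remaining 50 MB)
68 MB → memory block 2 (remaining 60 MB)
89 MB → memory block 3 (remaining 39 MB)
35 MB → memory block 2 (remaining 25 MB)
88 MB → memory block 4 (remaining 40 MB)
18 MB → memory block 1 (remaining 32 MB)
17 MB → memory block 4 (remaining 23 MB)
67 MB → memory block 5 (remaining 61 MB)
73 MB → memory block 6 (remaining 55 MB)
77 MB → memory block 7 (remaining 51 MB)
37 MB → memory block 5 (remaining 24 MB)
95 MB → memory block 8 (remaining 33 MB)
36 MB → memory block 6 (remaining 19 MB)
71 MB → memory block 9 (remaining 57 MB)
19 MB → memory block 9 (remaining 38 MB)
Final memory blocks: [31,35,12,18] [68,35] [89] [88,17] [67,37] [73,36] [77] [95] [71,19].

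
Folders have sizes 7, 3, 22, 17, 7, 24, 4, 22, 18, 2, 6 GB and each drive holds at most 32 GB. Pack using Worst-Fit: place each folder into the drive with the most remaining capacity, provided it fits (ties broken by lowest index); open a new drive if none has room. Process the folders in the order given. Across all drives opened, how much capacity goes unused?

28

Put 7 GB in drive 1; 25 GB remain.
Put 3 GB in drive 1; 22 GB remain.
Put 22 GB in drive 1; 0 GB remain.
Put 17 GB in drive 2; 15 GB remain.
Put 7 GB in drive 2; 8 GB remain.
Put 24 GB in drive 3; 8 GB remain.
Put 4 GB in drive 2; 4 GB remain.
Put 22 GB in drive 4; 10 GB remain.
Put 18 GB in drive 5; 14 GB remain.
Put 2 GB in drive 5; 12 GB remain.
Put 6 GB in drive 5; 6 GB remain.
5 drives × 32 GB = 160 GB; used 132 GB; unused 28 GB.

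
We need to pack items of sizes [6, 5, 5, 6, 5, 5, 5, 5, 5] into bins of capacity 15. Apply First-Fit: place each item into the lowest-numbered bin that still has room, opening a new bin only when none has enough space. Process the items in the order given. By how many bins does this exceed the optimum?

First-Fit: [6,5] [5,6] [5,5,5] [5,5] → 4 bins.
Total size 47; any packing needs at least ⌈47/15⌉ = 4 bins.
So 4 is already optimal.

0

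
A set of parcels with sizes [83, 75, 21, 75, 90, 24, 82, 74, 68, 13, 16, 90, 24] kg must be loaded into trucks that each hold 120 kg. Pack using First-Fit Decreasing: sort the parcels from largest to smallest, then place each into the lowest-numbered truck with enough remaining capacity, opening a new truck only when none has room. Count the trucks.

Sorted descending: 90, 90, 83, 82, 75, 75, 74, 68, 24, 24, 21, 16, 13.
Put 90 kg in truck 1; 30 kg remain.
Put 90 kg in truck 2; 30 kg remain.
Put 83 kg in truck 3; 37 kg remain.
Put 82 kg in truck 4; 38 kg remain.
Put 75 kg in truck 5; 45 kg remain.
Put 75 kg in truck 6; 45 kg remain.
Put 74 kg in truck 7; 46 kg remain.
Put 68 kg in truck 8; 52 kg remain.
Put 24 kg in truck 1; 6 kg remain.
Put 24 kg in truck 2; 6 kg remain.
Put 21 kg in truck 3; 16 kg remain.
Put 16 kg in truck 3; 0 kg remain.
Put 13 kg in truck 4; 25 kg remain.
Final trucks: [90,24] [90,24] [83,21,16] [82,13] [75] [75] [74] [68].

8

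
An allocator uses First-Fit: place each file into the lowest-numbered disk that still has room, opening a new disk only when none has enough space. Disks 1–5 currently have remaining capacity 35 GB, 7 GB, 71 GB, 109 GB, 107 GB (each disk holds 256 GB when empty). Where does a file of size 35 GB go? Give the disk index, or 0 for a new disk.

Disks with room: disk 1 (35 GB), disk 3 (71 GB), disk 4 (109 GB), disk 5 (107 GB).
The first with room is disk 1.

1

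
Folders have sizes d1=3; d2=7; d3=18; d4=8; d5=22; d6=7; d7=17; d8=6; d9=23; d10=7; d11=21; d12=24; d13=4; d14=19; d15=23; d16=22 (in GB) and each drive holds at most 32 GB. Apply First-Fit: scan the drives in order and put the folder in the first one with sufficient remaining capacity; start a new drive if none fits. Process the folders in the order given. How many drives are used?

9

d1 (3 GB) → drive 1 (remaining 29 GB)
d2 (7 GB) → drive 1 (remaining 22 GB)
d3 (18 GB) → drive 1 (remaining 4 GB)
d4 (8 GB) → drive 2 (remaining 24 GB)
d5 (22 GB) → drive 2 (remaining 2 GB)
d6 (7 GB) → drive 3 (remaining 25 GB)
d7 (17 GB) → drive 3 (remaining 8 GB)
d8 (6 GB) → drive 3 (remaining 2 GB)
d9 (23 GB) → drive 4 (remaining 9 GB)
d10 (7 GB) → drive 4 (remaining 2 GB)
d11 (21 GB) → drive 5 (remaining 11 GB)
d12 (24 GB) → drive 6 (remaining 8 GB)
d13 (4 GB) → drive 1 (remaining 0 GB)
d14 (19 GB) → drive 7 (remaining 13 GB)
d15 (23 GB) → drive 8 (remaining 9 GB)
d16 (22 GB) → drive 9 (remaining 10 GB)
Final drives: [3,7,18,4] [8,22] [7,17,6] [23,7] [21] [24] [19] [23] [22].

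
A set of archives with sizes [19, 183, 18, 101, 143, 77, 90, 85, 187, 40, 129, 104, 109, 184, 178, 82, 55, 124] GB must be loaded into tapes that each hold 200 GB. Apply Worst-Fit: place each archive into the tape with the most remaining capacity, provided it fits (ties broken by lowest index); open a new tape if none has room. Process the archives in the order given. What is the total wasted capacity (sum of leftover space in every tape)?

492

tape 1: place 19 GB, 181 GB left
tape 2: place 183 GB, 17 GB left
tape 1: place 18 GB, 163 GB left
tape 1: place 101 GB, 62 GB left
tape 3: place 143 GB, 57 GB left
tape 4: place 77 GB, 123 GB left
tape 4: place 90 GB, 33 GB left
tape 5: place 85 GB, 115 GB left
tape 6: place 187 GB, 13 GB left
tape 5: place 40 GB, 75 GB left
tape 7: place 129 GB, 71 GB left
tape 8: place 104 GB, 96 GB left
tape 9: place 109 GB, 91 GB left
tape 10: place 184 GB, 16 GB left
tape 11: place 178 GB, 22 GB left
tape 8: place 82 GB, 14 GB left
tape 9: place 55 GB, 36 GB left
tape 12: place 124 GB, 76 GB left
12 tapes × 200 GB = 2400 GB; used 1908 GB; unused 492 GB.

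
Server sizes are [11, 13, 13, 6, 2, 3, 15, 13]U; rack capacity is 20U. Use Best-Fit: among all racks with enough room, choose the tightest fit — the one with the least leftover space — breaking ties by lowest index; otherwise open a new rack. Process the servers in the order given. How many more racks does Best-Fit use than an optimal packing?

0

Best-Fit: [11] [13,6] [13,2,3] [15] [13] → 5 racks.
5 servers exceed 10U (half the capacity), and no two of those can share a rack, so at least 5 racks are needed.
So 5 is already optimal.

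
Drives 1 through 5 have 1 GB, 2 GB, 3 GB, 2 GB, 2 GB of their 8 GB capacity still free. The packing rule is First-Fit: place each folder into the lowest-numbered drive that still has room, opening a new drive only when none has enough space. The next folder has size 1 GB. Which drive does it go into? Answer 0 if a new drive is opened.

Drives with room: drive 1 (1 GB), drive 2 (2 GB), drive 3 (3 GB), drive 4 (2 GB), drive 5 (2 GB).
The first with room is drive 1.

1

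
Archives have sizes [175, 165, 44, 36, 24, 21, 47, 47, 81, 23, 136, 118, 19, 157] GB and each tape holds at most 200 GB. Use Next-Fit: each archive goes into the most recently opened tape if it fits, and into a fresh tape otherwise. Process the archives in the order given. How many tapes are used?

7 tapes

175 GB → tape 1 (remaining 25 GB)
165 GB → tape 2 (remaining 35 GB)
44 GB → tape 3 (remaining 156 GB)
36 GB → tape 3 (remaining 120 GB)
24 GB → tape 3 (remaining 96 GB)
21 GB → tape 3 (remaining 75 GB)
47 GB → tape 3 (remaining 28 GB)
47 GB → tape 4 (remaining 153 GB)
81 GB → tape 4 (remaining 72 GB)
23 GB → tape 4 (remaining 49 GB)
136 GB → tape 5 (remaining 64 GB)
118 GB → tape 6 (remaining 82 GB)
19 GB → tape 6 (remaining 63 GB)
157 GB → tape 7 (remaining 43 GB)
Final tapes: [175] [165] [44,36,24,21,47] [47,81,23] [136] [118,19] [157].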